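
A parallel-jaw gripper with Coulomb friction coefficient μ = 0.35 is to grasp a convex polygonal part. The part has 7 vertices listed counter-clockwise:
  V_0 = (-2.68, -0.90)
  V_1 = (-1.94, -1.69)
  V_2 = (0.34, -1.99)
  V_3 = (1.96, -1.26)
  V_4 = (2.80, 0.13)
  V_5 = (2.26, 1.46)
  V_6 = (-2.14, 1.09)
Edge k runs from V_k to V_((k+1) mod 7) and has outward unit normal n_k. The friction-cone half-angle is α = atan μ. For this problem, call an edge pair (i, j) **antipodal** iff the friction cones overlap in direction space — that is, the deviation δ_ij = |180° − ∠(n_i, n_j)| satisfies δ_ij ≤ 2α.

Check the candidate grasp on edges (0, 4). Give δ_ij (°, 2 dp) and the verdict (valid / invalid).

α = atan 0.35 = 19.29°;  2α = 38.58°
edge 0: e_0 = (+0.74, -0.79);  n_0 = (-0.7298, -0.6836)
edge 4: e_4 = (-0.54, +1.33);  n_4 = (+0.9265, +0.3762)
∠(n_0, n_4) = 158.97°
δ = |180° − 158.97°| = 21.03°
21.03° ≤ 2α = 38.58°  →  valid

δ = 21.03°, valid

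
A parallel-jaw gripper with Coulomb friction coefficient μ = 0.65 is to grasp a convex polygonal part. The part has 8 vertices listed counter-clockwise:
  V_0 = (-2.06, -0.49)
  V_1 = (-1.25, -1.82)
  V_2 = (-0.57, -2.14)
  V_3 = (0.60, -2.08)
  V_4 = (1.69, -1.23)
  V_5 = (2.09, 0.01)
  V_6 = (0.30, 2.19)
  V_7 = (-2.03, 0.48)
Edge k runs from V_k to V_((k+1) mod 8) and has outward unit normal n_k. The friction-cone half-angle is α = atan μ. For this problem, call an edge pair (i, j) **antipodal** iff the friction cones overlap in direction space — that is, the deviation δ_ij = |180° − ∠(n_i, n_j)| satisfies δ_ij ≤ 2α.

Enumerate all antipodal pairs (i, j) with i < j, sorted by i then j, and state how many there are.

α = atan 0.65 = 33.02°;  2α = 66.05°
n_0 = (-0.8541, -0.5202)
n_1 = (-0.4258, -0.9048)
n_2 = (+0.0512, -0.9987)
n_3 = (+0.6149, -0.7886)
n_4 = (+0.9517, -0.3070)
n_5 = (+0.7729, +0.6346)
n_6 = (-0.5917, +0.8062)
n_7 = (-0.9995, +0.0309)
  (0,1): δ = 146.54°  ·
  (0,2): δ = 118.41°  ·
  (0,3): δ = 83.39°  ·
  (0,4): δ = 49.22°  ✓
  (0,5): δ = 8.05°  ✓
  (0,6): δ = 94.93°  ·
  (0,7): δ = 146.89°  ·
  (1,2): δ = 151.86°  ·
  (1,3): δ = 116.85°  ·
  (1,4): δ = 82.68°  ·
  (1,5): δ = 25.41°  ✓
  (1,6): δ = 61.48°  ✓
  (1,7): δ = 113.43°  ·
  (2,3): δ = 144.99°  ·
  (2,4): δ = 110.81°  ·
  (2,5): δ = 53.55°  ✓
  (2,6): δ = 33.34°  ✓
  (2,7): δ = 85.29°  ·
  (3,4): δ = 145.83°  ·
  (3,5): δ = 88.56°  ·
  (3,6): δ = 1.67°  ✓
  (3,7): δ = 50.28°  ✓
  (4,5): δ = 122.73°  ·
  (4,6): δ = 35.85°  ✓
  (4,7): δ = 16.11°  ✓
  (5,6): δ = 93.11°  ·
  (5,7): δ = 41.16°  ✓
  (6,7): δ = 128.05°  ·
antipodal pairs: 11

count = 11; pairs: (0,4), (0,5), (1,5), (1,6), (2,5), (2,6), (3,6), (3,7), (4,6), (4,7), (5,7)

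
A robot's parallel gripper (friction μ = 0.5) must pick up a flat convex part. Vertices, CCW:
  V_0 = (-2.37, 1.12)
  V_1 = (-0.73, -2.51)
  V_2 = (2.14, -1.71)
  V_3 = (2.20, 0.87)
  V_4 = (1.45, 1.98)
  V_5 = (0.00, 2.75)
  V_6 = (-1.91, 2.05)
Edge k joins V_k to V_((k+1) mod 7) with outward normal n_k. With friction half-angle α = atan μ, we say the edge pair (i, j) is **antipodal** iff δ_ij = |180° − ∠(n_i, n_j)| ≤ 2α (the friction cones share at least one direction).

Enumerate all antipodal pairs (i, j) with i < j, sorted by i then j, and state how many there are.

α = atan 0.5 = 26.57°;  2α = 53.13°
n_0 = (-0.9113, -0.4117)
n_1 = (+0.2685, -0.9633)
n_2 = (+0.9997, -0.0232)
n_3 = (+0.8286, +0.5599)
n_4 = (+0.4690, +0.8832)
n_5 = (-0.3441, +0.9389)
n_6 = (-0.8963, +0.4434)
  (0,1): δ = 98.74°  ·
  (0,2): δ = 25.65°  ✓
  (0,3): δ = 9.73°  ✓
  (0,4): δ = 37.72°  ✓
  (0,5): δ = 85.81°  ·
  (0,6): δ = 129.37°  ·
  (1,2): δ = 106.91°  ·
  (1,3): δ = 71.53°  ·
  (1,4): δ = 43.55°  ✓
  (1,5): δ = 4.55°  ✓
  (1,6): δ = 48.11°  ✓
  (2,3): δ = 144.62°  ·
  (2,4): δ = 116.64°  ·
  (2,5): δ = 68.54°  ·
  (2,6): δ = 24.99°  ✓
  (3,4): δ = 152.02°  ·
  (3,5): δ = 103.92°  ·
  (3,6): δ = 60.36°  ·
  (4,5): δ = 131.90°  ·
  (4,6): δ = 88.35°  ·
  (5,6): δ = 136.45°  ·
antipodal pairs: 7

count = 7; pairs: (0,2), (0,3), (0,4), (1,4), (1,5), (1,6), (2,6)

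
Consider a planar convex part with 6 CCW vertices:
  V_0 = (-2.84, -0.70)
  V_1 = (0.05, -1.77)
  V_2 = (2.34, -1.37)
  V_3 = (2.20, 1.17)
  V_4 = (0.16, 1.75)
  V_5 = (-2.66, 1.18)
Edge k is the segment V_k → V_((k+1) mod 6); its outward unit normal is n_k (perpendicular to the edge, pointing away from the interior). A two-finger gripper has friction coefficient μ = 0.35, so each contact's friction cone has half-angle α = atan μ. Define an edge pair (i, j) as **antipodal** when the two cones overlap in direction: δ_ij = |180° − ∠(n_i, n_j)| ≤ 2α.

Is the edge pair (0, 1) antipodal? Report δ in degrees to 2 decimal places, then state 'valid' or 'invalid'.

δ = 149.78°, invalid

α = atan 0.35 = 19.29°;  2α = 38.58°
edge 0: e_0 = (+2.89, -1.07);  n_0 = (-0.3472, -0.9378)
edge 1: e_1 = (+2.29, +0.40);  n_1 = (+0.1721, -0.9851)
∠(n_0, n_1) = 30.22°
δ = |180° − 30.22°| = 149.78°
149.78° > 2α = 38.58°  →  invalid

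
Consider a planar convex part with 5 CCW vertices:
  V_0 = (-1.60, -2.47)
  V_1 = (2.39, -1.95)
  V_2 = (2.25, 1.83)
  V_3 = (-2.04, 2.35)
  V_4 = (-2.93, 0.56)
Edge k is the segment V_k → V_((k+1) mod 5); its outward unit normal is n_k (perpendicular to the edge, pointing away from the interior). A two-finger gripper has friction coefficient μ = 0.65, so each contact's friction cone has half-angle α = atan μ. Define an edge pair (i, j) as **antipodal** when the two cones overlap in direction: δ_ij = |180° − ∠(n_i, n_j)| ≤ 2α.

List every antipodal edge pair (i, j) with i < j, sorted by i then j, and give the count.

count = 5; pairs: (0,2), (0,3), (1,3), (1,4), (2,4)

α = atan 0.65 = 33.02°;  2α = 66.05°
n_0 = (+0.1292, -0.9916)
n_1 = (+0.9993, +0.0370)
n_2 = (+0.1203, +0.9927)
n_3 = (-0.8954, +0.4452)
n_4 = (-0.9157, -0.4019)
  (0,1): δ = 95.30°  ·
  (0,2): δ = 14.34°  ✓
  (0,3): δ = 56.14°  ✓
  (0,4): δ = 106.27°  ·
  (1,2): δ = 99.03°  ·
  (1,3): δ = 28.56°  ✓
  (1,4): δ = 21.58°  ✓
  (2,3): δ = 109.53°  ·
  (2,4): δ = 59.39°  ✓
  (3,4): δ = 129.86°  ·
antipodal pairs: 5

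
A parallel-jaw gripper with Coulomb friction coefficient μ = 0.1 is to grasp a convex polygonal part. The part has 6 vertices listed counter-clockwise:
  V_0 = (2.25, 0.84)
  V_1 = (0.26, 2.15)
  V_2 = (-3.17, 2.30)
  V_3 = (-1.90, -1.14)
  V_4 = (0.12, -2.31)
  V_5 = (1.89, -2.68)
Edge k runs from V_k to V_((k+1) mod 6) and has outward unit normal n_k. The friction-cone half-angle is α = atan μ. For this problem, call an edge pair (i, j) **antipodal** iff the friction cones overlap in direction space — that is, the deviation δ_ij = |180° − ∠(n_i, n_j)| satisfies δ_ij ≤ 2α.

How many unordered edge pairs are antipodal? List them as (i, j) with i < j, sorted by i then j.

count = 2; pairs: (0,3), (1,4)

α = atan 0.1 = 5.71°;  2α = 11.42°
n_0 = (+0.5498, +0.8353)
n_1 = (+0.0437, +0.9990)
n_2 = (-0.9381, -0.3463)
n_3 = (-0.5012, -0.8653)
n_4 = (-0.2046, -0.9788)
n_5 = (+0.9948, -0.1017)
  (0,1): δ = 149.15°  ·
  (0,2): δ = 36.38°  ·
  (0,3): δ = 3.28°  ✓
  (0,4): δ = 21.55°  ·
  (0,5): δ = 117.52°  ·
  (1,2): δ = 67.23°  ·
  (1,3): δ = 27.58°  ·
  (1,4): δ = 9.30°  ✓
  (1,5): δ = 86.66°  ·
  (2,3): δ = 140.34°  ·
  (2,4): δ = 122.07°  ·
  (2,5): δ = 26.10°  ·
  (3,4): δ = 161.73°  ·
  (3,5): δ = 65.76°  ·
  (4,5): δ = 84.03°  ·
antipodal pairs: 2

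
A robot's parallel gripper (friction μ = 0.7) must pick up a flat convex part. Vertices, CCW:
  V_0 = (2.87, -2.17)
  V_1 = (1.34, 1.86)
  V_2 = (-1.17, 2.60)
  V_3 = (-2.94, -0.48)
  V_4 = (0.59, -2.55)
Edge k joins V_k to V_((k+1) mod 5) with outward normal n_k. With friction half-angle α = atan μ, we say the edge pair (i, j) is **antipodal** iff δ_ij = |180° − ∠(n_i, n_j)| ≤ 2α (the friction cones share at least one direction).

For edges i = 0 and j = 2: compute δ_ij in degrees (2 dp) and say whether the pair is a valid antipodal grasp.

α = atan 0.7 = 34.99°;  2α = 69.98°
edge 0: e_0 = (-1.53, +4.03);  n_0 = (+0.9349, +0.3549)
edge 2: e_2 = (-1.77, -3.08);  n_2 = (-0.8670, +0.4983)
∠(n_0, n_2) = 129.33°
δ = |180° − 129.33°| = 50.67°
50.67° ≤ 2α = 69.98°  →  valid

δ = 50.67°, valid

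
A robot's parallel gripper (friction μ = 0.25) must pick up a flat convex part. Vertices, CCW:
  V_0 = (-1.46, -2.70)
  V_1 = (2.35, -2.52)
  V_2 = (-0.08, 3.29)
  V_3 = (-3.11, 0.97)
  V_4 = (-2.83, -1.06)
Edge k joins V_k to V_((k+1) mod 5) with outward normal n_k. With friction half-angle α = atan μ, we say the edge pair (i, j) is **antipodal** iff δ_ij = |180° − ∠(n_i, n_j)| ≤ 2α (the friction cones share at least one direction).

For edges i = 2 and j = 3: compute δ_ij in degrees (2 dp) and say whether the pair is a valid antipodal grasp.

δ = 119.59°, invalid

α = atan 0.25 = 14.04°;  2α = 28.07°
edge 2: e_2 = (-3.03, -2.32);  n_2 = (-0.6079, +0.7940)
edge 3: e_3 = (+0.28, -2.03);  n_3 = (-0.9906, -0.1366)
∠(n_2, n_3) = 60.41°
δ = |180° − 60.41°| = 119.59°
119.59° > 2α = 28.07°  →  invalid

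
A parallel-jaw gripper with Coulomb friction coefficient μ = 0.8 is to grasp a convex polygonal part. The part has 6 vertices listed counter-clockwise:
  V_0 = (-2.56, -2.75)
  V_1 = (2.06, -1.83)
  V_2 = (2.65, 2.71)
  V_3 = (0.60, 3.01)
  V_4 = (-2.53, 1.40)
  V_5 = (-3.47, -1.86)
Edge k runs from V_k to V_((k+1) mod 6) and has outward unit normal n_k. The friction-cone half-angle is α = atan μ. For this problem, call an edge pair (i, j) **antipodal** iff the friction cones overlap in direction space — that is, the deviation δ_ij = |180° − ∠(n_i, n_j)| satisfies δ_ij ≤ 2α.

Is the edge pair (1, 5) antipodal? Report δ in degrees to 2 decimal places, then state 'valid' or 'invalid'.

δ = 53.04°, valid

α = atan 0.8 = 38.66°;  2α = 77.32°
edge 1: e_1 = (+0.59, +4.54);  n_1 = (+0.9917, -0.1289)
edge 5: e_5 = (+0.91, -0.89);  n_5 = (-0.6992, -0.7149)
∠(n_1, n_5) = 126.96°
δ = |180° − 126.96°| = 53.04°
53.04° ≤ 2α = 77.32°  →  valid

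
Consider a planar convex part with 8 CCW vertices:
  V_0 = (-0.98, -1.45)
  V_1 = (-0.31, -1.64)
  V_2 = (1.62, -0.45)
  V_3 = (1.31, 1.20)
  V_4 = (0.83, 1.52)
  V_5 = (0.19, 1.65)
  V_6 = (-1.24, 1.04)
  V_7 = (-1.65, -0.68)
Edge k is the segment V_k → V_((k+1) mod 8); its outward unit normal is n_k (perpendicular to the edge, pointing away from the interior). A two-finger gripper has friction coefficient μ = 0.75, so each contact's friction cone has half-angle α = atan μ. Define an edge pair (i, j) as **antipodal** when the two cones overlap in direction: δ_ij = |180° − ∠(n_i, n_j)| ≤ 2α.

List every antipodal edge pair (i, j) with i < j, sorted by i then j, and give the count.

count = 14; pairs: (0,2), (0,3), (0,4), (0,5), (1,3), (1,4), (1,5), (1,6), (2,6), (2,7), (3,6), (3,7), (4,7), (5,7)

α = atan 0.75 = 36.87°;  2α = 73.74°
n_0 = (-0.2728, -0.9621)
n_1 = (+0.5248, -0.8512)
n_2 = (+0.9828, +0.1846)
n_3 = (+0.5547, +0.8321)
n_4 = (+0.1991, +0.9800)
n_5 = (-0.3924, +0.9198)
n_6 = (-0.9727, +0.2319)
n_7 = (-0.7544, -0.6564)
  (0,1): δ = 132.51°  ·
  (0,2): δ = 63.53°  ✓
  (0,3): δ = 17.86°  ✓
  (0,4): δ = 4.35°  ✓
  (0,5): δ = 38.93°  ✓
  (0,6): δ = 92.42°  ·
  (0,7): δ = 146.86°  ·
  (1,2): δ = 111.02°  ·
  (1,3): δ = 65.35°  ✓
  (1,4): δ = 43.14°  ✓
  (1,5): δ = 8.56°  ✓
  (1,6): δ = 44.94°  ✓
  (1,7): δ = 99.37°  ·
  (2,3): δ = 134.33°  ·
  (2,4): δ = 112.12°  ·
  (2,5): δ = 77.54°  ·
  (2,6): δ = 24.05°  ✓
  (2,7): δ = 30.39°  ✓
  (3,4): δ = 157.79°  ·
  (3,5): δ = 123.21°  ·
  (3,6): δ = 69.72°  ✓
  (3,7): δ = 15.28°  ✓
  (4,5): δ = 145.42°  ·
  (4,6): δ = 91.93°  ·
  (4,7): δ = 37.49°  ✓
  (5,6): δ = 126.51°  ·
  (5,7): δ = 72.07°  ✓
  (6,7): δ = 125.56°  ·
antipodal pairs: 14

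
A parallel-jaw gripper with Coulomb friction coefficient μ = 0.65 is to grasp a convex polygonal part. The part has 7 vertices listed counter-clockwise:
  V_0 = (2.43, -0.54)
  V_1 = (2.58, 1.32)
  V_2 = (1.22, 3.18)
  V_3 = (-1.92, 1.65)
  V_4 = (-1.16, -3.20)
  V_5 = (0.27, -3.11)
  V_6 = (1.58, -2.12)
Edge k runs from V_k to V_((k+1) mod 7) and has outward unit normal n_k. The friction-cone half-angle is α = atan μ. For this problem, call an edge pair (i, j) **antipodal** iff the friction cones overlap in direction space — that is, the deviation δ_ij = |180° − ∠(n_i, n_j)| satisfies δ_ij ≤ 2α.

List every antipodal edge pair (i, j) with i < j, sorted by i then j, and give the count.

α = atan 0.65 = 33.02°;  2α = 66.05°
n_0 = (+0.9968, -0.0804)
n_1 = (+0.8072, +0.5902)
n_2 = (-0.4380, +0.8990)
n_3 = (-0.9879, -0.1548)
n_4 = (+0.0628, -0.9980)
n_5 = (+0.6029, -0.7978)
n_6 = (+0.8807, -0.4738)
  (0,1): δ = 139.22°  ·
  (0,2): δ = 59.41°  ✓
  (0,3): δ = 13.52°  ✓
  (0,4): δ = 98.21°  ·
  (0,5): δ = 131.69°  ·
  (0,6): δ = 156.33°  ·
  (1,2): δ = 100.20°  ·
  (1,3): δ = 27.27°  ✓
  (1,4): δ = 57.43°  ✓
  (1,5): δ = 90.91°  ·
  (1,6): δ = 115.55°  ·
  (2,3): δ = 107.07°  ·
  (2,4): δ = 22.38°  ✓
  (2,5): δ = 11.10°  ✓
  (2,6): δ = 35.74°  ✓
  (3,4): δ = 95.30°  ·
  (3,5): δ = 61.83°  ✓
  (3,6): δ = 37.19°  ✓
  (4,5): δ = 146.52°  ·
  (4,6): δ = 121.88°  ·
  (5,6): δ = 155.36°  ·
antipodal pairs: 9

count = 9; pairs: (0,2), (0,3), (1,3), (1,4), (2,4), (2,5), (2,6), (3,5), (3,6)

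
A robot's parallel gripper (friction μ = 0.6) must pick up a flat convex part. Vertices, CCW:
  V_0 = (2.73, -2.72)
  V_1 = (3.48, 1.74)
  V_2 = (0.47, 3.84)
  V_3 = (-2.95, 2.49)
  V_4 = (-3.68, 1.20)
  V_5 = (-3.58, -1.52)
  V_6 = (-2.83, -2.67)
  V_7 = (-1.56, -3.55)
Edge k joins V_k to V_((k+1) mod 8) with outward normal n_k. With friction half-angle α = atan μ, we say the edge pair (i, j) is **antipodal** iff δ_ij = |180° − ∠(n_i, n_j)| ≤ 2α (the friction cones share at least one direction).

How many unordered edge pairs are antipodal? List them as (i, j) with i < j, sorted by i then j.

α = atan 0.6 = 30.96°;  2α = 61.93°
n_0 = (+0.9862, -0.1658)
n_1 = (+0.5722, +0.8201)
n_2 = (-0.3672, +0.9302)
n_3 = (-0.8703, +0.4925)
n_4 = (-0.9993, -0.0367)
n_5 = (-0.8376, -0.5463)
n_6 = (-0.5695, -0.8220)
n_7 = (+0.1900, -0.9818)
  (0,1): δ = 115.36°  ·
  (0,2): δ = 58.91°  ✓
  (0,3): δ = 19.96°  ✓
  (0,4): δ = 11.65°  ✓
  (0,5): δ = 42.66°  ✓
  (0,6): δ = 64.83°  ·
  (0,7): δ = 110.50°  ·
  (1,2): δ = 123.56°  ·
  (1,3): δ = 84.60°  ·
  (1,4): δ = 52.99°  ✓
  (1,5): δ = 21.99°  ✓
  (1,6): δ = 0.18°  ✓
  (1,7): δ = 45.85°  ✓
  (2,3): δ = 141.05°  ·
  (2,4): δ = 109.44°  ·
  (2,5): δ = 78.43°  ·
  (2,6): δ = 56.26°  ✓
  (2,7): δ = 10.59°  ✓
  (3,4): δ = 148.39°  ·
  (3,5): δ = 117.38°  ·
  (3,6): δ = 95.21°  ·
  (3,7): δ = 49.54°  ✓
  (4,5): δ = 148.99°  ·
  (4,6): δ = 126.82°  ·
  (4,7): δ = 81.16°  ·
  (5,6): δ = 157.83°  ·
  (5,7): δ = 112.16°  ·
  (6,7): δ = 134.33°  ·
antipodal pairs: 11

count = 11; pairs: (0,2), (0,3), (0,4), (0,5), (1,4), (1,5), (1,6), (1,7), (2,6), (2,7), (3,7)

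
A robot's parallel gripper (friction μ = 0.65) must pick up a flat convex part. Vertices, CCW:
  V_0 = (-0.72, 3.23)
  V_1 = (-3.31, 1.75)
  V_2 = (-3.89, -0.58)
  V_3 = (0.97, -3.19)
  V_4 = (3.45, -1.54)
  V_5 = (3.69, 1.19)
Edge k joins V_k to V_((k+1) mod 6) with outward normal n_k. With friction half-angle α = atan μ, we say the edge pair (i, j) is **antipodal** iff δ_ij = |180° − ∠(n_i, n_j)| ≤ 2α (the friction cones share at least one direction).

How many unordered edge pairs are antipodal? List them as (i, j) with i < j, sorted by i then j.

α = atan 0.65 = 33.02°;  2α = 66.05°
n_0 = (-0.4961, +0.8682)
n_1 = (-0.9704, +0.2416)
n_2 = (-0.4731, -0.8810)
n_3 = (+0.5539, -0.8326)
n_4 = (+0.9962, -0.0876)
n_5 = (+0.4198, +0.9076)
  (0,1): δ = 133.72°  ·
  (0,2): δ = 57.98°  ✓
  (0,3): δ = 3.89°  ✓
  (0,4): δ = 55.23°  ✓
  (0,5): δ = 125.43°  ·
  (1,2): δ = 104.26°  ·
  (1,3): δ = 42.38°  ✓
  (1,4): δ = 8.95°  ✓
  (1,5): δ = 79.15°  ·
  (2,3): δ = 118.13°  ·
  (2,4): δ = 66.79°  ·
  (2,5): δ = 3.41°  ✓
  (3,4): δ = 128.66°  ·
  (3,5): δ = 58.46°  ✓
  (4,5): δ = 109.80°  ·
antipodal pairs: 7

count = 7; pairs: (0,2), (0,3), (0,4), (1,3), (1,4), (2,5), (3,5)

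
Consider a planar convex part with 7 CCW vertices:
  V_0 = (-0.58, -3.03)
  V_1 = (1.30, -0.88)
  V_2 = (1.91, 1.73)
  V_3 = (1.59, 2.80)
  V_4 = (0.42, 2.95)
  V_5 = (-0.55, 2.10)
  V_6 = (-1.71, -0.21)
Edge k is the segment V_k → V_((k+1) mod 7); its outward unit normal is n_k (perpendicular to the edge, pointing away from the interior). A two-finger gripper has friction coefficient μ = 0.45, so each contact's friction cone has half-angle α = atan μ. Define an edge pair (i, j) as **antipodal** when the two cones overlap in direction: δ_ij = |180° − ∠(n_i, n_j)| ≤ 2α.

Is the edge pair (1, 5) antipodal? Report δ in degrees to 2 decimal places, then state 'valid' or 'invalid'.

α = atan 0.45 = 24.23°;  2α = 48.46°
edge 1: e_1 = (+0.61, +2.61);  n_1 = (+0.9738, -0.2276)
edge 5: e_5 = (-1.16, -2.31);  n_5 = (-0.8937, +0.4488)
∠(n_1, n_5) = 166.49°
δ = |180° − 166.49°| = 13.51°
13.51° ≤ 2α = 48.46°  →  valid

δ = 13.51°, valid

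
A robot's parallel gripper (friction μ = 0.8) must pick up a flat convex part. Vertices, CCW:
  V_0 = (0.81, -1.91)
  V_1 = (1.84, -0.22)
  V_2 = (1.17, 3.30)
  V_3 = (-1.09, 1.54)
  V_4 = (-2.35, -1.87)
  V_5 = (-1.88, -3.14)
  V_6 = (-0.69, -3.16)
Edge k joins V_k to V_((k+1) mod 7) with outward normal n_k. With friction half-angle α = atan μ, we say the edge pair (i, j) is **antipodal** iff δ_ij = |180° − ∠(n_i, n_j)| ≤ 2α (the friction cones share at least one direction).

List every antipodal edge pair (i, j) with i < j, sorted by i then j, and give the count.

α = atan 0.8 = 38.66°;  2α = 77.32°
n_0 = (+0.8539, -0.5204)
n_1 = (+0.9824, +0.1870)
n_2 = (-0.6144, +0.7890)
n_3 = (-0.9380, +0.3466)
n_4 = (-0.9378, -0.3471)
n_5 = (-0.0168, -0.9999)
n_6 = (+0.6402, -0.7682)
  (0,1): δ = 137.86°  ·
  (0,2): δ = 20.73°  ✓
  (0,3): δ = 11.08°  ✓
  (0,4): δ = 51.67°  ✓
  (0,5): δ = 120.40°  ·
  (0,6): δ = 161.17°  ·
  (1,2): δ = 62.87°  ✓
  (1,3): δ = 31.06°  ✓
  (1,4): δ = 9.53°  ✓
  (1,5): δ = 78.26°  ·
  (1,6): δ = 119.03°  ·
  (2,3): δ = 148.19°  ·
  (2,4): δ = 107.60°  ·
  (2,5): δ = 38.87°  ✓
  (2,6): δ = 1.90°  ✓
  (3,4): δ = 139.41°  ·
  (3,5): δ = 70.68°  ✓
  (3,6): δ = 29.92°  ✓
  (4,5): δ = 111.27°  ·
  (4,6): δ = 70.50°  ✓
  (5,6): δ = 139.23°  ·
antipodal pairs: 11

count = 11; pairs: (0,2), (0,3), (0,4), (1,2), (1,3), (1,4), (2,5), (2,6), (3,5), (3,6), (4,6)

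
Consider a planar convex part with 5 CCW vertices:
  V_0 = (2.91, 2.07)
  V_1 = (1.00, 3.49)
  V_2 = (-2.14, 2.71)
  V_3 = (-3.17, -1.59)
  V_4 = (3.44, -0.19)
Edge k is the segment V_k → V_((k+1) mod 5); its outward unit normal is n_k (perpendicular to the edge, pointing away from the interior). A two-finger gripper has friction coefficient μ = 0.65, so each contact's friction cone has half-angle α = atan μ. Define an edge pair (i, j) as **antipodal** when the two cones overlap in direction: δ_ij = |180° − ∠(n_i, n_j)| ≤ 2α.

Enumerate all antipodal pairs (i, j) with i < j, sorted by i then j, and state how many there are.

count = 4; pairs: (0,3), (1,3), (2,3), (2,4)

α = atan 0.65 = 33.02°;  2α = 66.05°
n_0 = (+0.5966, +0.8025)
n_1 = (-0.2411, +0.9705)
n_2 = (-0.9725, +0.2329)
n_3 = (+0.2072, -0.9783)
n_4 = (+0.9736, +0.2283)
  (0,1): δ = 129.42°  ·
  (0,2): δ = 66.84°  ·
  (0,3): δ = 48.59°  ✓
  (0,4): δ = 139.83°  ·
  (1,2): δ = 117.42°  ·
  (1,3): δ = 1.99°  ✓
  (1,4): δ = 89.25°  ·
  (2,3): δ = 64.57°  ✓
  (2,4): δ = 26.67°  ✓
  (3,4): δ = 88.76°  ·
antipodal pairs: 4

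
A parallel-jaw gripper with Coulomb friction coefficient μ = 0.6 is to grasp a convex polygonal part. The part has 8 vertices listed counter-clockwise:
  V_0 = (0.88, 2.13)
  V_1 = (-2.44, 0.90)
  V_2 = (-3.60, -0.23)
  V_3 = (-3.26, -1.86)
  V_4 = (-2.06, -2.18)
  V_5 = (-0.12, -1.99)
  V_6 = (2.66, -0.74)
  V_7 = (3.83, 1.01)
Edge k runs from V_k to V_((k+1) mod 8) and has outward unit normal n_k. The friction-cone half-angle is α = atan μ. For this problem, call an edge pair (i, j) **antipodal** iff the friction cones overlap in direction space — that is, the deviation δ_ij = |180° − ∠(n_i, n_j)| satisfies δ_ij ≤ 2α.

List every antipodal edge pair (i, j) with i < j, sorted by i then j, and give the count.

α = atan 0.6 = 30.96°;  2α = 61.93°
n_0 = (-0.3474, +0.9377)
n_1 = (-0.6978, +0.7163)
n_2 = (-0.9789, -0.2042)
n_3 = (-0.2577, -0.9662)
n_4 = (+0.0975, -0.9952)
n_5 = (+0.4101, -0.9120)
n_6 = (+0.8313, -0.5558)
n_7 = (+0.3549, +0.9349)
  (0,1): δ = 156.08°  ·
  (0,2): δ = 98.55°  ·
  (0,3): δ = 35.26°  ✓
  (0,4): δ = 14.74°  ✓
  (0,5): δ = 3.88°  ✓
  (0,6): δ = 35.91°  ✓
  (0,7): δ = 138.88°  ·
  (1,2): δ = 122.47°  ·
  (1,3): δ = 59.18°  ✓
  (1,4): δ = 38.66°  ✓
  (1,5): δ = 20.04°  ✓
  (1,6): δ = 11.99°  ✓
  (1,7): δ = 114.96°  ·
  (2,3): δ = 116.71°  ·
  (2,4): δ = 96.19°  ·
  (2,5): δ = 77.57°  ·
  (2,6): δ = 45.55°  ✓
  (2,7): δ = 57.43°  ✓
  (3,4): δ = 159.47°  ·
  (3,5): δ = 140.86°  ·
  (3,6): δ = 108.83°  ·
  (3,7): δ = 5.86°  ✓
  (4,5): δ = 161.38°  ·
  (4,6): δ = 129.36°  ·
  (4,7): δ = 26.38°  ✓
  (5,6): δ = 147.98°  ·
  (5,7): δ = 45.00°  ✓
  (6,7): δ = 77.02°  ·
antipodal pairs: 13

count = 13; pairs: (0,3), (0,4), (0,5), (0,6), (1,3), (1,4), (1,5), (1,6), (2,6), (2,7), (3,7), (4,7), (5,7)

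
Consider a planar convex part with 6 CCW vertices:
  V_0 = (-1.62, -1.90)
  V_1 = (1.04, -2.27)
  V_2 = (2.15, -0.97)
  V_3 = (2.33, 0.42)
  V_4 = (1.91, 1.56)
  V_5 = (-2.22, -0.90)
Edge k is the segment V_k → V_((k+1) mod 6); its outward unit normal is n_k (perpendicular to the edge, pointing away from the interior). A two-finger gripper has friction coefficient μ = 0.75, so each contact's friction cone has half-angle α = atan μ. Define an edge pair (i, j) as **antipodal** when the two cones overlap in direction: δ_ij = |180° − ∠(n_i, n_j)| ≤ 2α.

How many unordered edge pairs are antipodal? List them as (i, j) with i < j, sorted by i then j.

α = atan 0.75 = 36.87°;  2α = 73.74°
n_0 = (-0.1378, -0.9905)
n_1 = (+0.7605, -0.6493)
n_2 = (+0.9917, -0.1284)
n_3 = (+0.9383, +0.3457)
n_4 = (-0.5117, +0.8591)
n_5 = (-0.8575, -0.5145)
  (0,1): δ = 122.57°  ·
  (0,2): δ = 89.46°  ·
  (0,3): δ = 61.86°  ✓
  (0,4): δ = 38.70°  ✓
  (0,5): δ = 128.88°  ·
  (1,2): δ = 146.89°  ·
  (1,3): δ = 119.28°  ·
  (1,4): δ = 18.73°  ✓
  (1,5): δ = 71.46°  ✓
  (2,3): δ = 152.40°  ·
  (2,4): δ = 51.84°  ✓
  (2,5): δ = 38.34°  ✓
  (3,4): δ = 79.45°  ·
  (3,5): δ = 10.74°  ✓
  (4,5): δ = 89.82°  ·
antipodal pairs: 7

count = 7; pairs: (0,3), (0,4), (1,4), (1,5), (2,4), (2,5), (3,5)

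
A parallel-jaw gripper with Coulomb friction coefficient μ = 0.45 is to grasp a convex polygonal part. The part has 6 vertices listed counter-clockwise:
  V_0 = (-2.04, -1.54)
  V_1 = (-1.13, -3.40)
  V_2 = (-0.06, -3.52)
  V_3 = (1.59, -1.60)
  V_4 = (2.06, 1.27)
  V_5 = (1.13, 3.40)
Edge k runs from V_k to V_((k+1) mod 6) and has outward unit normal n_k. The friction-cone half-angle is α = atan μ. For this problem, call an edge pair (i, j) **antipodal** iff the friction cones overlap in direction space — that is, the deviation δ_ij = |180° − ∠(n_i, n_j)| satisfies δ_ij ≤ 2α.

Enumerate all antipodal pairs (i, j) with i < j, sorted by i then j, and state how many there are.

count = 4; pairs: (0,3), (0,4), (2,5), (3,5)

α = atan 0.45 = 24.23°;  2α = 48.46°
n_0 = (-0.8983, -0.4395)
n_1 = (-0.1115, -0.9938)
n_2 = (+0.7584, -0.6518)
n_3 = (+0.9869, -0.1616)
n_4 = (+0.9165, +0.4001)
n_5 = (-0.8416, +0.5401)
  (0,1): δ = 122.47°  ·
  (0,2): δ = 66.75°  ·
  (0,3): δ = 35.37°  ✓
  (0,4): δ = 2.48°  ✓
  (0,5): δ = 121.24°  ·
  (1,2): δ = 124.28°  ·
  (1,3): δ = 92.90°  ·
  (1,4): δ = 60.01°  ·
  (1,5): δ = 63.71°  ·
  (2,3): δ = 148.63°  ·
  (2,4): δ = 115.74°  ·
  (2,5): δ = 7.99°  ✓
  (3,4): δ = 147.11°  ·
  (3,5): δ = 23.39°  ✓
  (4,5): δ = 56.28°  ·
antipodal pairs: 4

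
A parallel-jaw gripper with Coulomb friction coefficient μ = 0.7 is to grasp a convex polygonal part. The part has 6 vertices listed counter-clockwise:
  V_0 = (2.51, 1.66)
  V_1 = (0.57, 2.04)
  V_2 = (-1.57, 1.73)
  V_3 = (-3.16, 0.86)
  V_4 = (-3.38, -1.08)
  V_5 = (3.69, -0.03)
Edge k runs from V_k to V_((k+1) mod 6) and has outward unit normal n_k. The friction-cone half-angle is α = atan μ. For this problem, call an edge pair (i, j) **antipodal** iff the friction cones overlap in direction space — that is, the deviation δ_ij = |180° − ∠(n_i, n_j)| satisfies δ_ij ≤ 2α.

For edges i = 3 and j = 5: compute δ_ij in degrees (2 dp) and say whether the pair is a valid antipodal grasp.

δ = 41.39°, valid

α = atan 0.7 = 34.99°;  2α = 69.98°
edge 3: e_3 = (-0.22, -1.94);  n_3 = (-0.9936, +0.1127)
edge 5: e_5 = (-1.18, +1.69);  n_5 = (+0.8199, +0.5725)
∠(n_3, n_5) = 138.61°
δ = |180° − 138.61°| = 41.39°
41.39° ≤ 2α = 69.98°  →  valid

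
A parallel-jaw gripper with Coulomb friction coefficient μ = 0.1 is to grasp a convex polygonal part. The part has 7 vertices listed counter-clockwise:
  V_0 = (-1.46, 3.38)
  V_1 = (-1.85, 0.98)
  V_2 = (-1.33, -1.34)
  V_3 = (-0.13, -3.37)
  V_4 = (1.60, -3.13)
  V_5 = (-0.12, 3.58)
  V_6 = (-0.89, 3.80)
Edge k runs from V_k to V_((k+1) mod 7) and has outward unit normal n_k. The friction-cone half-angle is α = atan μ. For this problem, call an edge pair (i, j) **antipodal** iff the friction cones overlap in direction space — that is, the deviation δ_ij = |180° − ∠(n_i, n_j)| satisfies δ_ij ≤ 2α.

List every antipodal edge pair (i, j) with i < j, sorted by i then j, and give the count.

α = atan 0.1 = 5.71°;  2α = 11.42°
n_0 = (-0.9871, +0.1604)
n_1 = (-0.9758, -0.2187)
n_2 = (-0.8608, -0.5089)
n_3 = (+0.1374, -0.9905)
n_4 = (+0.9687, +0.2483)
n_5 = (+0.2747, +0.9615)
n_6 = (-0.5932, +0.8051)
  (0,1): δ = 158.14°  ·
  (0,2): δ = 140.18°  ·
  (0,3): δ = 72.87°  ·
  (0,4): δ = 23.61°  ·
  (0,5): δ = 83.28°  ·
  (0,6): δ = 135.61°  ·
  (1,2): δ = 162.04°  ·
  (1,3): δ = 94.74°  ·
  (1,4): δ = 1.74°  ✓
  (1,5): δ = 61.42°  ·
  (1,6): δ = 113.75°  ·
  (2,3): δ = 112.69°  ·
  (2,4): δ = 16.21°  ·
  (2,5): δ = 43.47°  ·
  (2,6): δ = 95.80°  ·
  (3,4): δ = 83.52°  ·
  (3,5): δ = 23.84°  ·
  (3,6): δ = 28.49°  ·
  (4,5): δ = 120.32°  ·
  (4,6): δ = 67.99°  ·
  (5,6): δ = 127.67°  ·
antipodal pairs: 1

count = 1; pairs: (1,4)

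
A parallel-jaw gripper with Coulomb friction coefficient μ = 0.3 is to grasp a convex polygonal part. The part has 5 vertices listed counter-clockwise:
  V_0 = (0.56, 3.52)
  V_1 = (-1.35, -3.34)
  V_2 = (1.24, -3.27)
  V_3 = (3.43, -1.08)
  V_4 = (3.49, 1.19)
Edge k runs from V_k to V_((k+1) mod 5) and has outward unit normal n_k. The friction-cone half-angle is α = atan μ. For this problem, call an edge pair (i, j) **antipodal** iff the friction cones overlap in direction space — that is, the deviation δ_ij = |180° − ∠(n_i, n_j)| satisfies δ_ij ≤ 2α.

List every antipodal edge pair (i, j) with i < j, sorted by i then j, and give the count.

count = 2; pairs: (0,2), (0,3)

α = atan 0.3 = 16.70°;  2α = 33.40°
n_0 = (-0.9634, +0.2682)
n_1 = (+0.0270, -0.9996)
n_2 = (+0.7071, -0.7071)
n_3 = (+0.9997, -0.0264)
n_4 = (+0.6224, +0.7827)
  (0,1): δ = 72.89°  ·
  (0,2): δ = 29.44°  ✓
  (0,3): δ = 14.04°  ✓
  (0,4): δ = 67.07°  ·
  (1,2): δ = 136.55°  ·
  (1,3): δ = 93.06°  ·
  (1,4): δ = 40.04°  ·
  (2,3): δ = 136.51°  ·
  (2,4): δ = 83.49°  ·
  (3,4): δ = 126.98°  ·
antipodal pairs: 2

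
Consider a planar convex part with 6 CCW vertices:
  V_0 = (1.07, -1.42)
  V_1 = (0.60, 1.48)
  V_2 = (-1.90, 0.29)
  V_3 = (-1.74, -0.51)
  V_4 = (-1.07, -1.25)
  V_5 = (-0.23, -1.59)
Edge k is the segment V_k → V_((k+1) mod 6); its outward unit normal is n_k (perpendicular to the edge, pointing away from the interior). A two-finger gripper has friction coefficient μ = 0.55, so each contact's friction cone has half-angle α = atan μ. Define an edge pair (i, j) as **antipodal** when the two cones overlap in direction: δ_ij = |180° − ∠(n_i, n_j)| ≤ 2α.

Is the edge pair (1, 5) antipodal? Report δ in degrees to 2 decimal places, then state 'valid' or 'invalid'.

δ = 18.00°, valid

α = atan 0.55 = 28.81°;  2α = 57.62°
edge 1: e_1 = (-2.50, -1.19);  n_1 = (-0.4298, +0.9029)
edge 5: e_5 = (+1.30, +0.17);  n_5 = (+0.1297, -0.9916)
∠(n_1, n_5) = 162.00°
δ = |180° − 162.00°| = 18.00°
18.00° ≤ 2α = 57.62°  →  valid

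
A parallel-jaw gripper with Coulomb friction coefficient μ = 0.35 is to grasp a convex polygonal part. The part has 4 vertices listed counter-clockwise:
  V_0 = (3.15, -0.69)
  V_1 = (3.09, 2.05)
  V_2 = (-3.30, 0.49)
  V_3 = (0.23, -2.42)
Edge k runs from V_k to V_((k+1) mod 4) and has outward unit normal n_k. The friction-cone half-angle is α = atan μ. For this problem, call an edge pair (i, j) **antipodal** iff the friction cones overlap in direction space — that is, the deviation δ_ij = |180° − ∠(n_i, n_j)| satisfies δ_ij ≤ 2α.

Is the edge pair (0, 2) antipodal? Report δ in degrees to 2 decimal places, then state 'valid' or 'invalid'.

α = atan 0.35 = 19.29°;  2α = 38.58°
edge 0: e_0 = (-0.06, +2.74);  n_0 = (+0.9998, +0.0219)
edge 2: e_2 = (+3.53, -2.91);  n_2 = (-0.6361, -0.7716)
∠(n_0, n_2) = 130.76°
δ = |180° − 130.76°| = 49.24°
49.24° > 2α = 38.58°  →  invalid

δ = 49.24°, invalid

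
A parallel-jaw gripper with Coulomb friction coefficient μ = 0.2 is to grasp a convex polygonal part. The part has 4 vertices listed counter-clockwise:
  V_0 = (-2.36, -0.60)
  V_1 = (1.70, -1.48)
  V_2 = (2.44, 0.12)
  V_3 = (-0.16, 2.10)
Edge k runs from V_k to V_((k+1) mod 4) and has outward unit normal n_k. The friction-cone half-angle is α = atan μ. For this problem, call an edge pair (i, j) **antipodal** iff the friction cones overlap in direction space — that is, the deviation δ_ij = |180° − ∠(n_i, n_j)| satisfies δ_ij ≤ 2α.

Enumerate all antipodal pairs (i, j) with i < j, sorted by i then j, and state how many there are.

count = 1; pairs: (1,3)

α = atan 0.2 = 11.31°;  2α = 22.62°
n_0 = (-0.2118, -0.9773)
n_1 = (+0.9076, -0.4198)
n_2 = (+0.6059, +0.7956)
n_3 = (-0.7752, +0.6317)
  (0,1): δ = 102.59°  ·
  (0,2): δ = 25.06°  ·
  (0,3): δ = 63.06°  ·
  (1,2): δ = 102.47°  ·
  (1,3): δ = 14.35°  ✓
  (2,3): δ = 91.88°  ·
antipodal pairs: 1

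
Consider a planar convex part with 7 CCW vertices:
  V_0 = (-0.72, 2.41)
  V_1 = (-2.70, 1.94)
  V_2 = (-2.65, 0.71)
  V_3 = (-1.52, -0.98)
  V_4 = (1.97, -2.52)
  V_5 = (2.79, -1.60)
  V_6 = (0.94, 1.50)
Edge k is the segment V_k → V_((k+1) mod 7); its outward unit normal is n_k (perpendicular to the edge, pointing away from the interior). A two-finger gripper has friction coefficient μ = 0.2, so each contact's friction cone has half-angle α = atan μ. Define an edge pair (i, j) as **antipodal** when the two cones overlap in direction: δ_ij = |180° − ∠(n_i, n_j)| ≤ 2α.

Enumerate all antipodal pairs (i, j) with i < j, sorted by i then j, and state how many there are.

count = 2; pairs: (2,5), (3,6)

α = atan 0.2 = 11.31°;  2α = 22.62°
n_0 = (-0.2310, +0.9730)
n_1 = (-0.9992, -0.0406)
n_2 = (-0.8313, -0.5558)
n_3 = (-0.4037, -0.9149)
n_4 = (+0.7465, -0.6654)
n_5 = (+0.8587, +0.5125)
n_6 = (+0.4807, +0.8769)
  (0,1): δ = 101.03°  ·
  (0,2): δ = 69.59°  ·
  (0,3): δ = 37.16°  ·
  (0,4): δ = 34.94°  ·
  (0,5): δ = 107.47°  ·
  (0,6): δ = 137.92°  ·
  (1,2): δ = 148.56°  ·
  (1,3): δ = 116.14°  ·
  (1,4): δ = 44.04°  ·
  (1,5): δ = 28.50°  ·
  (1,6): δ = 58.94°  ·
  (2,3): δ = 147.58°  ·
  (2,4): δ = 75.48°  ·
  (2,5): δ = 2.94°  ✓
  (2,6): δ = 27.50°  ·
  (3,4): δ = 107.90°  ·
  (3,5): δ = 35.36°  ·
  (3,6): δ = 4.92°  ✓
  (4,5): δ = 107.46°  ·
  (4,6): δ = 77.02°  ·
  (5,6): δ = 149.56°  ·
antipodal pairs: 2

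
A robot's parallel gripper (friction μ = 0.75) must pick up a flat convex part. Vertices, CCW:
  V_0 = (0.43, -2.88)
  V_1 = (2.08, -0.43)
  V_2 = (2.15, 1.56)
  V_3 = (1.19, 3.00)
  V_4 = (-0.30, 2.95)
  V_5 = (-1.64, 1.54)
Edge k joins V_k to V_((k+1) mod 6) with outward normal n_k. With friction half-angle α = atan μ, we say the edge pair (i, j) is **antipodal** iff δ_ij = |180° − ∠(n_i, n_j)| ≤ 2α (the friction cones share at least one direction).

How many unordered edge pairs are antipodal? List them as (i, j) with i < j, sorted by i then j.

count = 7; pairs: (0,3), (0,4), (0,5), (1,4), (1,5), (2,5), (3,5)

α = atan 0.75 = 36.87°;  2α = 73.74°
n_0 = (+0.8294, -0.5586)
n_1 = (+0.9994, -0.0352)
n_2 = (+0.8321, +0.5547)
n_3 = (-0.0335, +0.9994)
n_4 = (-0.7249, +0.6889)
n_5 = (-0.9056, -0.4241)
  (0,1): δ = 148.06°  ·
  (0,2): δ = 112.35°  ·
  (0,3): δ = 54.12°  ✓
  (0,4): δ = 9.58°  ✓
  (0,5): δ = 59.05°  ✓
  (1,2): δ = 144.30°  ·
  (1,3): δ = 86.06°  ·
  (1,4): δ = 41.53°  ✓
  (1,5): δ = 27.11°  ✓
  (2,3): δ = 121.77°  ·
  (2,4): δ = 77.23°  ·
  (2,5): δ = 8.60°  ✓
  (3,4): δ = 135.46°  ·
  (3,5): δ = 66.83°  ✓
  (4,5): δ = 111.36°  ·
antipodal pairs: 7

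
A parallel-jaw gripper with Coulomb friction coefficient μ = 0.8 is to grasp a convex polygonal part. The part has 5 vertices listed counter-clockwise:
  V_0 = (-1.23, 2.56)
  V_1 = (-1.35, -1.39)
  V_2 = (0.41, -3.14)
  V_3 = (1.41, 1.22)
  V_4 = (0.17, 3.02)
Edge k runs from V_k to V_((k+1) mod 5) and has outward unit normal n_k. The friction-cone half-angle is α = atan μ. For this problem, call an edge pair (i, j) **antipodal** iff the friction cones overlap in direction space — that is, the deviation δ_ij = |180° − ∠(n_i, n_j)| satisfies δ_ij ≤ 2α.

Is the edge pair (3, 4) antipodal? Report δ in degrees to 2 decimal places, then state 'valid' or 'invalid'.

α = atan 0.8 = 38.66°;  2α = 77.32°
edge 3: e_3 = (-1.24, +1.80);  n_3 = (+0.8235, +0.5673)
edge 4: e_4 = (-1.40, -0.46);  n_4 = (-0.3122, +0.9500)
∠(n_3, n_4) = 73.63°
δ = |180° − 73.63°| = 106.37°
106.37° > 2α = 77.32°  →  invalid

δ = 106.37°, invalid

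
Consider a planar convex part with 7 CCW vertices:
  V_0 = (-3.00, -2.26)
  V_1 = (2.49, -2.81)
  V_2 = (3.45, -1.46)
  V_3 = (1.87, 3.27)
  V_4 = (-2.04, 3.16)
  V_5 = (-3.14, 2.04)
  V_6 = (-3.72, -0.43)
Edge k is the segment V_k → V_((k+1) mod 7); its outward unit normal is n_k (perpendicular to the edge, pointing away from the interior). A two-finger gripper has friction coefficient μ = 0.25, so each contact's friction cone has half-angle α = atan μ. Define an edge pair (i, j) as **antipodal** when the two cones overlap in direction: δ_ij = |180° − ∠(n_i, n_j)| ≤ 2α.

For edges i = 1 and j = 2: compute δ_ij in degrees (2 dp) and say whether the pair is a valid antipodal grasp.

α = atan 0.25 = 14.04°;  2α = 28.07°
edge 1: e_1 = (+0.96, +1.35);  n_1 = (+0.8150, -0.5795)
edge 2: e_2 = (-1.58, +4.73);  n_2 = (+0.9485, +0.3168)
∠(n_1, n_2) = 53.89°
δ = |180° − 53.89°| = 126.11°
126.11° > 2α = 28.07°  →  invalid

δ = 126.11°, invalid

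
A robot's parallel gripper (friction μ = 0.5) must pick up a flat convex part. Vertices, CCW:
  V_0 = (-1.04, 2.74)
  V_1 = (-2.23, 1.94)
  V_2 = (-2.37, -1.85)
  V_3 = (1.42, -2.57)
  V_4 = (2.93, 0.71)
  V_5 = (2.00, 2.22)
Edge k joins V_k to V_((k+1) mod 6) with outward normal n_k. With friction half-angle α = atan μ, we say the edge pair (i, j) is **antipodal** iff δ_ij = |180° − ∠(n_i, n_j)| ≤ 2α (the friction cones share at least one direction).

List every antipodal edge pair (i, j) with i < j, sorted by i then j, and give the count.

α = atan 0.5 = 26.57°;  2α = 53.13°
n_0 = (-0.5579, +0.8299)
n_1 = (-0.9993, +0.0369)
n_2 = (-0.1866, -0.9824)
n_3 = (+0.9084, -0.4182)
n_4 = (+0.8515, +0.5244)
n_5 = (+0.1686, +0.9857)
  (0,1): δ = 126.03°  ·
  (0,2): δ = 44.67°  ✓
  (0,3): δ = 31.37°  ✓
  (0,4): δ = 87.72°  ·
  (0,5): δ = 136.38°  ·
  (1,2): δ = 98.64°  ·
  (1,3): δ = 22.60°  ✓
  (1,4): δ = 33.74°  ✓
  (1,5): δ = 82.41°  ·
  (2,3): δ = 103.96°  ·
  (2,4): δ = 47.61°  ✓
  (2,5): δ = 1.05°  ✓
  (3,4): δ = 123.65°  ·
  (3,5): δ = 74.99°  ·
  (4,5): δ = 131.34°  ·
antipodal pairs: 6

count = 6; pairs: (0,2), (0,3), (1,3), (1,4), (2,4), (2,5)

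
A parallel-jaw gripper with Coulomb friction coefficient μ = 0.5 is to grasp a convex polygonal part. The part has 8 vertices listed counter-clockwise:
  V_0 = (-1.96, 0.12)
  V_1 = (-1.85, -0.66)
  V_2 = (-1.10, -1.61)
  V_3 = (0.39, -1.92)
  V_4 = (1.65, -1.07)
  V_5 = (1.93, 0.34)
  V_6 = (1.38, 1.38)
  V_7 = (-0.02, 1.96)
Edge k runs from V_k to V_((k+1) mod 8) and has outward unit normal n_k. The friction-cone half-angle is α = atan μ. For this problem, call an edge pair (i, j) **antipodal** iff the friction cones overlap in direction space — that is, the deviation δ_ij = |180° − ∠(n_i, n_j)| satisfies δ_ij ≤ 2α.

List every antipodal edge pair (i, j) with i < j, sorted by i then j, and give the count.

α = atan 0.5 = 26.57°;  2α = 53.13°
n_0 = (-0.9902, -0.1396)
n_1 = (-0.7849, -0.6196)
n_2 = (-0.2037, -0.9790)
n_3 = (+0.5592, -0.8290)
n_4 = (+0.9808, -0.1948)
n_5 = (+0.8840, +0.4675)
n_6 = (+0.3827, +0.9239)
n_7 = (-0.6882, +0.7256)
  (0,1): δ = 149.74°  ·
  (0,2): δ = 109.78°  ·
  (0,3): δ = 64.02°  ·
  (0,4): δ = 19.26°  ✓
  (0,5): δ = 19.84°  ✓
  (0,6): δ = 59.47°  ·
  (0,7): δ = 125.46°  ·
  (1,2): δ = 140.04°  ·
  (1,3): δ = 94.29°  ·
  (1,4): δ = 49.52°  ✓
  (1,5): δ = 10.42°  ✓
  (1,6): δ = 29.21°  ✓
  (1,7): δ = 95.19°  ·
  (2,3): δ = 134.24°  ·
  (2,4): δ = 89.48°  ·
  (2,5): δ = 50.38°  ✓
  (2,6): δ = 10.75°  ✓
  (2,7): δ = 55.24°  ·
  (3,4): δ = 135.24°  ·
  (3,5): δ = 96.13°  ·
  (3,6): δ = 56.51°  ·
  (3,7): δ = 9.48°  ✓
  (4,5): δ = 140.90°  ·
  (4,6): δ = 101.27°  ·
  (4,7): δ = 35.28°  ✓
  (5,6): δ = 140.38°  ·
  (5,7): δ = 74.39°  ·
  (6,7): δ = 114.01°  ·
antipodal pairs: 9

count = 9; pairs: (0,4), (0,5), (1,4), (1,5), (1,6), (2,5), (2,6), (3,7), (4,7)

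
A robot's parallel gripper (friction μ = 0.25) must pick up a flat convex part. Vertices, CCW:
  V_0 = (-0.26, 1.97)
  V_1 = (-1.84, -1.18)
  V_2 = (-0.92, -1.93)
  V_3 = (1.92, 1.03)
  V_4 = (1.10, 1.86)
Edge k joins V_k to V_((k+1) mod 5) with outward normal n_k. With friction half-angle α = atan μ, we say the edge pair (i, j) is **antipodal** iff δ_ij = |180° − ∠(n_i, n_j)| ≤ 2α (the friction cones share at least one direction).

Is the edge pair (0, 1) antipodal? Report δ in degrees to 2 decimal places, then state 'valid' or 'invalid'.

δ = 102.55°, invalid

α = atan 0.25 = 14.04°;  2α = 28.07°
edge 0: e_0 = (-1.58, -3.15);  n_0 = (-0.8939, +0.4483)
edge 1: e_1 = (+0.92, -0.75);  n_1 = (-0.6319, -0.7751)
∠(n_0, n_1) = 77.45°
δ = |180° − 77.45°| = 102.55°
102.55° > 2α = 28.07°  →  invalid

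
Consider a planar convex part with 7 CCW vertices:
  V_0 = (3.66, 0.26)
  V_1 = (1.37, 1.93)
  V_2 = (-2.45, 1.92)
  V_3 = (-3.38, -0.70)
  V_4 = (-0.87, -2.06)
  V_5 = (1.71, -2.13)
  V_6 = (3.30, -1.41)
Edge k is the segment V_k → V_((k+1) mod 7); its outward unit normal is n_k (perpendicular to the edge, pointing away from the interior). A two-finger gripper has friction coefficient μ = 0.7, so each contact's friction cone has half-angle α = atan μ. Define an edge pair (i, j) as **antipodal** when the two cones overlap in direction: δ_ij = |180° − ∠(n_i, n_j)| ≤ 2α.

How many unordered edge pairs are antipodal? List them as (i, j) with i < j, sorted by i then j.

α = atan 0.7 = 34.99°;  2α = 69.98°
n_0 = (+0.5892, +0.8080)
n_1 = (-0.0026, +1.0000)
n_2 = (-0.9424, +0.3345)
n_3 = (-0.4764, -0.8792)
n_4 = (-0.0271, -0.9996)
n_5 = (+0.4125, -0.9110)
n_6 = (+0.9775, -0.2107)
  (0,1): δ = 143.75°  ·
  (0,2): δ = 73.44°  ·
  (0,3): δ = 7.65°  ✓
  (0,4): δ = 34.55°  ✓
  (0,5): δ = 60.46°  ✓
  (0,6): δ = 113.94°  ·
  (1,2): δ = 109.69°  ·
  (1,3): δ = 28.60°  ✓
  (1,4): δ = 1.70°  ✓
  (1,5): δ = 24.21°  ✓
  (1,6): δ = 77.68°  ·
  (2,3): δ = 98.91°  ·
  (2,4): δ = 72.01°  ·
  (2,5): δ = 46.09°  ✓
  (2,6): δ = 7.38°  ✓
  (3,4): δ = 153.10°  ·
  (3,5): δ = 127.19°  ·
  (3,6): δ = 73.71°  ·
  (4,5): δ = 154.08°  ·
  (4,6): δ = 100.61°  ·
  (5,6): δ = 126.53°  ·
antipodal pairs: 8

count = 8; pairs: (0,3), (0,4), (0,5), (1,3), (1,4), (1,5), (2,5), (2,6)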